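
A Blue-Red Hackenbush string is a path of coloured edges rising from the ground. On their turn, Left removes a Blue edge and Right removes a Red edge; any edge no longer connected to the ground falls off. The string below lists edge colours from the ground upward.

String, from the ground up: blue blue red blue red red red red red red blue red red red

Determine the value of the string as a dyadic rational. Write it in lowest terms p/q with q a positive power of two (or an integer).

G(b) = { 0 | ∅ } — 1
G(bb) = { 0; 1 | ∅ } — 2
G(bbr) = { 0; 1 | 2 } — 3/2
G(bbrb) = { 0; 1; 3/2 | 2 } — 7/4
G(bbrbr) = { 0; 1; 3/2 | 7/4; 2 } — 13/8
G(bbrbrr) = { 0; 1; 3/2 | 13/8; 7/4; 2 } — 25/16
G(bbrbrrr) = { 0; 1; 3/2 | 25/16; 13/8; 7/4; 2 } — 49/32
G(bbrbrrrr) = { 0; 1; 3/2 | 49/32; 25/16; 13/8; 7/4; 2 } — 97/64
G(bbrbrrrrr) = { 0; 1; 3/2 | 97/64; 49/32; 25/16; 13/8; 7/4; 2 } — 193/128
G(bbrbrrrrrr) = { 0; 1; 3/2 | 193/128; 97/64; 49/32; 25/16; 13/8; 7/4; 2 } — 385/256
G(bbrbrrrrrrb) = { 0; 1; 3/2; 385/256 | 193/128; 97/64; 49/32; 25/16; 13/8; 7/4; 2 } — 771/512
G(bbrbrrrrrrbr) = { 0; 1; 3/2; 385/256 | 771/512; 193/128; 97/64; 49/32; 25/16; 13/8; 7/4; 2 } — 1541/1024
G(bbrbrrrrrrbrr) = { 0; 1; 3/2; 385/256 | 1541/1024; 771/512; 193/128; 97/64; 49/32; 25/16; 13/8; 7/4; 2 } — 3081/2048
G(bbrbrrrrrrbrrr) = { 0; 1; 3/2; 385/256 | 3081/2048; 1541/1024; 771/512; 193/128; 97/64; 49/32; 25/16; 13/8; 7/4; 2 } — 6161/4096

6161/4096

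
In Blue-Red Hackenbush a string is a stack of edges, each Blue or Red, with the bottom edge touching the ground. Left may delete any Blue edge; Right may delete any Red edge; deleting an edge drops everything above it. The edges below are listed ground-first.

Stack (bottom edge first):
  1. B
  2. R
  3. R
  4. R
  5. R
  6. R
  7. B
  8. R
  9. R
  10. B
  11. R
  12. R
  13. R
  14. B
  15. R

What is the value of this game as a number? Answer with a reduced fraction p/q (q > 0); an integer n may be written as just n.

581/16384

step 1: add B to get B; options L={ 0 } R={ — } so 1
step 2: add R to get BR; options L={ 0 } R={ 1 } so 1/2
step 3: add R to get BRR; options L={ 0 } R={ 1/2, 1 } so 1/4
step 4: add R to get BRRR; options L={ 0 } R={ 1/4, 1/2, 1 } so 1/8
step 5: add R to get BRRRR; options L={ 0 } R={ 1/8, 1/4, 1/2, 1 } so 1/16
step 6: add R to get BRRRRR; options L={ 0 } R={ 1/16, 1/8, 1/4, 1/2, 1 } so 1/32
step 7: add B to get BRRRRRB; options L={ 0, 1/32 } R={ 1/16, 1/8, 1/4, 1/2, 1 } so 3/64
step 8: add R to get BRRRRRBR; options L={ 0, 1/32 } R={ 3/64, 1/16, 1/8, 1/4, 1/2, 1 } so 5/128
step 9: add R to get BRRRRRBRR; options L={ 0, 1/32 } R={ 5/128, 3/64, 1/16, 1/8, 1/4, 1/2, 1 } so 9/256
step 10: add B to get BRRRRRBRRB; options L={ 0, 1/32, 9/256 } R={ 5/128, 3/64, 1/16, 1/8, 1/4, 1/2, 1 } so 19/512
step 11: add R to get BRRRRRBRRBR; options L={ 0, 1/32, 9/256 } R={ 19/512, 5/128, 3/64, 1/16, 1/8, 1/4, 1/2, 1 } so 37/1024
step 12: add R to get BRRRRRBRRBRR; options L={ 0, 1/32, 9/256 } R={ 37/1024, 19/512, 5/128, 3/64, 1/16, 1/8, 1/4, 1/2, 1 } so 73/2048
step 13: add R to get BRRRRRBRRBRRR; options L={ 0, 1/32, 9/256 } R={ 73/2048, 37/1024, 19/512, 5/128, 3/64, 1/16, 1/8, 1/4, 1/2, 1 } so 145/4096
step 14: add B to get BRRRRRBRRBRRRB; options L={ 0, 1/32, 9/256, 145/4096 } R={ 73/2048, 37/1024, 19/512, 5/128, 3/64, 1/16, 1/8, 1/4, 1/2, 1 } so 291/8192
step 15: add R to get BRRRRRBRRBRRRBR; options L={ 0, 1/32, 9/256, 145/4096 } R={ 291/8192, 73/2048, 37/1024, 19/512, 5/128, 3/64, 1/16, 1/8, 1/4, 1/2, 1 } so 581/16384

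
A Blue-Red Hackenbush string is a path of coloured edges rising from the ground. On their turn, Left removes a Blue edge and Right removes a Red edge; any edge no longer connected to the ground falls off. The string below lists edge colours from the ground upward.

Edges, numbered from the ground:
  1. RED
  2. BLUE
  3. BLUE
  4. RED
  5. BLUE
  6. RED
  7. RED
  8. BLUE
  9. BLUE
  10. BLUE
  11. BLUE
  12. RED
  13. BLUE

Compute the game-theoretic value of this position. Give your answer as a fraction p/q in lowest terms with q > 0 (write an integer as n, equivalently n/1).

value(R) = {  | 0 } → -1
value(RB) = { -1 | 0 } → -1/2
value(RBB) = { -1,-1/2 | 0 } → -1/4
value(RBBR) = { -1,-1/2 | -1/4,0 } → -3/8
value(RBBRB) = { -1,-1/2,-3/8 | -1/4,0 } → -5/16
value(RBBRBR) = { -1,-1/2,-3/8 | -5/16,-1/4,0 } → -11/32
value(RBBRBRR) = { -1,-1/2,-3/8 | -11/32,-5/16,-1/4,0 } → -23/64
value(RBBRBRRB) = { -1,-1/2,-3/8,-23/64 | -11/32,-5/16,-1/4,0 } → -45/128
value(RBBRBRRBB) = { -1,-1/2,-3/8,-23/64,-45/128 | -11/32,-5/16,-1/4,0 } → -89/256
value(RBBRBRRBBB) = { -1,-1/2,-3/8,-23/64,-45/128,-89/256 | -11/32,-5/16,-1/4,0 } → -177/512
value(RBBRBRRBBBB) = { -1,-1/2,-3/8,-23/64,-45/128,-89/256,-177/512 | -11/32,-5/16,-1/4,0 } → -353/1024
value(RBBRBRRBBBBR) = { -1,-1/2,-3/8,-23/64,-45/128,-89/256,-177/512 | -353/1024,-11/32,-5/16,-1/4,0 } → -707/2048
value(RBBRBRRBBBBRB) = { -1,-1/2,-3/8,-23/64,-45/128,-89/256,-177/512,-707/2048 | -353/1024,-11/32,-5/16,-1/4,0 } → -1413/4096

-1413/4096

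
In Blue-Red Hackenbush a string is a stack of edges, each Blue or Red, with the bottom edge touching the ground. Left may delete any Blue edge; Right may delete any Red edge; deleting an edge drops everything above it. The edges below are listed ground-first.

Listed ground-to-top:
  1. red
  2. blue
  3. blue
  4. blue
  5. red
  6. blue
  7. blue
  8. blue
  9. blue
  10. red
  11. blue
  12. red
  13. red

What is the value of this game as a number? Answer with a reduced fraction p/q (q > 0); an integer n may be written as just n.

-535/4096

g(r) = { — | 0 } -> -1
g(rb) = { -1 | 0 } -> -1/2
g(rbb) = { -1,-1/2 | 0 } -> -1/4
g(rbbb) = { -1,-1/2,-1/4 | 0 } -> -1/8
g(rbbbr) = { -1,-1/2,-1/4 | -1/8,0 } -> -3/16
g(rbbbrb) = { -1,-1/2,-1/4,-3/16 | -1/8,0 } -> -5/32
g(rbbbrbb) = { -1,-1/2,-1/4,-3/16,-5/32 | -1/8,0 } -> -9/64
g(rbbbrbbb) = { -1,-1/2,-1/4,-3/16,-5/32,-9/64 | -1/8,0 } -> -17/128
g(rbbbrbbbb) = { -1,-1/2,-1/4,-3/16,-5/32,-9/64,-17/128 | -1/8,0 } -> -33/256
g(rbbbrbbbbr) = { -1,-1/2,-1/4,-3/16,-5/32,-9/64,-17/128 | -33/256,-1/8,0 } -> -67/512
g(rbbbrbbbbrb) = { -1,-1/2,-1/4,-3/16,-5/32,-9/64,-17/128,-67/512 | -33/256,-1/8,0 } -> -133/1024
g(rbbbrbbbbrbr) = { -1,-1/2,-1/4,-3/16,-5/32,-9/64,-17/128,-67/512 | -133/1024,-33/256,-1/8,0 } -> -267/2048
g(rbbbrbbbbrbrr) = { -1,-1/2,-1/4,-3/16,-5/32,-9/64,-17/128,-67/512 | -267/2048,-133/1024,-33/256,-1/8,0 } -> -535/4096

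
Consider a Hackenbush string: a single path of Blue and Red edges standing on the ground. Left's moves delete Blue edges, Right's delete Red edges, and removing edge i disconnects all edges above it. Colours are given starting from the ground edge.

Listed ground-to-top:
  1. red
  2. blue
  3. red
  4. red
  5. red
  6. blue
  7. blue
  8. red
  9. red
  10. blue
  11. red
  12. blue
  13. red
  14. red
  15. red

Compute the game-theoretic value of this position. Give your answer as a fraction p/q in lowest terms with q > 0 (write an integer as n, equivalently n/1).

-14767/16384

r: Left {  }, Right { 0 } → simplest -1
rb: Left { -1 }, Right { 0 } → simplest -1/2
rbr: Left { -1 }, Right { -1/2,0 } → simplest -3/4
rbrr: Left { -1 }, Right { -3/4,-1/2,0 } → simplest -7/8
rbrrr: Left { -1 }, Right { -7/8,-3/4,-1/2,0 } → simplest -15/16
rbrrrb: Left { -1,-15/16 }, Right { -7/8,-3/4,-1/2,0 } → simplest -29/32
rbrrrbb: Left { -1,-15/16,-29/32 }, Right { -7/8,-3/4,-1/2,0 } → simplest -57/64
rbrrrbbr: Left { -1,-15/16,-29/32 }, Right { -57/64,-7/8,-3/4,-1/2,0 } → simplest -115/128
rbrrrbbrr: Left { -1,-15/16,-29/32 }, Right { -115/128,-57/64,-7/8,-3/4,-1/2,0 } → simplest -231/256
rbrrrbbrrb: Left { -1,-15/16,-29/32,-231/256 }, Right { -115/128,-57/64,-7/8,-3/4,-1/2,0 } → simplest -461/512
rbrrrbbrrbr: Left { -1,-15/16,-29/32,-231/256 }, Right { -461/512,-115/128,-57/64,-7/8,-3/4,-1/2,0 } → simplest -923/1024
rbrrrbbrrbrb: Left { -1,-15/16,-29/32,-231/256,-923/1024 }, Right { -461/512,-115/128,-57/64,-7/8,-3/4,-1/2,0 } → simplest -1845/2048
rbrrrbbrrbrbr: Left { -1,-15/16,-29/32,-231/256,-923/1024 }, Right { -1845/2048,-461/512,-115/128,-57/64,-7/8,-3/4,-1/2,0 } → simplest -3691/4096
rbrrrbbrrbrbrr: Left { -1,-15/16,-29/32,-231/256,-923/1024 }, Right { -3691/4096,-1845/2048,-461/512,-115/128,-57/64,-7/8,-3/4,-1/2,0 } → simplest -7383/8192
rbrrrbbrrbrbrrr: Left { -1,-15/16,-29/32,-231/256,-923/1024 }, Right { -7383/8192,-3691/4096,-1845/2048,-461/512,-115/128,-57/64,-7/8,-3/4,-1/2,0 } → simplest -14767/16384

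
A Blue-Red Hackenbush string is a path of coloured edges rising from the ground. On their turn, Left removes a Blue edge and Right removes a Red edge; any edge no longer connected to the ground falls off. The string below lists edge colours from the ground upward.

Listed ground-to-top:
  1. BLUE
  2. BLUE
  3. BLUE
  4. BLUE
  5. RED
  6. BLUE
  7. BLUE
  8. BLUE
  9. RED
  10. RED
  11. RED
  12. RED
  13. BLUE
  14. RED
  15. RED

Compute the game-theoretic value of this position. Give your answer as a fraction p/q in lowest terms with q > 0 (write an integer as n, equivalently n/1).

7945/2048

step 1: add BLUE to get B; options L={ 0 } R={ — } → 1
step 2: add BLUE to get BB; options L={ 0, 1 } R={ — } → 2
step 3: add BLUE to get BBB; options L={ 0, 1, 2 } R={ — } → 3
step 4: add BLUE to get BBBB; options L={ 0, 1, 2, 3 } R={ — } → 4
step 5: add RED to get BBBBR; options L={ 0, 1, 2, 3 } R={ 4 } → 7/2
step 6: add BLUE to get BBBBRB; options L={ 0, 1, 2, 3, 7/2 } R={ 4 } → 15/4
step 7: add BLUE to get BBBBRBB; options L={ 0, 1, 2, 3, 7/2, 15/4 } R={ 4 } → 31/8
step 8: add BLUE to get BBBBRBBB; options L={ 0, 1, 2, 3, 7/2, 15/4, 31/8 } R={ 4 } → 63/16
step 9: add RED to get BBBBRBBBR; options L={ 0, 1, 2, 3, 7/2, 15/4, 31/8 } R={ 63/16, 4 } → 125/32
step 10: add RED to get BBBBRBBBRR; options L={ 0, 1, 2, 3, 7/2, 15/4, 31/8 } R={ 125/32, 63/16, 4 } → 249/64
step 11: add RED to get BBBBRBBBRRR; options L={ 0, 1, 2, 3, 7/2, 15/4, 31/8 } R={ 249/64, 125/32, 63/16, 4 } → 497/128
step 12: add RED to get BBBBRBBBRRRR; options L={ 0, 1, 2, 3, 7/2, 15/4, 31/8 } R={ 497/128, 249/64, 125/32, 63/16, 4 } → 993/256
step 13: add BLUE to get BBBBRBBBRRRRB; options L={ 0, 1, 2, 3, 7/2, 15/4, 31/8, 993/256 } R={ 497/128, 249/64, 125/32, 63/16, 4 } → 1987/512
step 14: add RED to get BBBBRBBBRRRRBR; options L={ 0, 1, 2, 3, 7/2, 15/4, 31/8, 993/256 } R={ 1987/512, 497/128, 249/64, 125/32, 63/16, 4 } → 3973/1024
step 15: add RED to get BBBBRBBBRRRRBRR; options L={ 0, 1, 2, 3, 7/2, 15/4, 31/8, 993/256 } R={ 3973/1024, 1987/512, 497/128, 249/64, 125/32, 63/16, 4 } → 7945/2048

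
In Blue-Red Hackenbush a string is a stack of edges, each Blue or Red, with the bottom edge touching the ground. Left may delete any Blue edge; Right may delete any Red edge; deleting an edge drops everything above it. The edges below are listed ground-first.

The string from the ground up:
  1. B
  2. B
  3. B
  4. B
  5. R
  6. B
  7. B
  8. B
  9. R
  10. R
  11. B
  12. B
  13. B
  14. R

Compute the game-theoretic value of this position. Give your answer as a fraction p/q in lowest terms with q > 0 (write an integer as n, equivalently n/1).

g(B) = { 0 | — } = 1
g(BB) = { 0, 1 | — } = 2
g(BBB) = { 0, 1, 2 | — } = 3
g(BBBB) = { 0, 1, 2, 3 | — } = 4
g(BBBBR) = { 0, 1, 2, 3 | 4 } = 7/2
g(BBBBRB) = { 0, 1, 2, 3, 7/2 | 4 } = 15/4
g(BBBBRBB) = { 0, 1, 2, 3, 7/2, 15/4 | 4 } = 31/8
g(BBBBRBBB) = { 0, 1, 2, 3, 7/2, 15/4, 31/8 | 4 } = 63/16
g(BBBBRBBBR) = { 0, 1, 2, 3, 7/2, 15/4, 31/8 | 63/16, 4 } = 125/32
g(BBBBRBBBRR) = { 0, 1, 2, 3, 7/2, 15/4, 31/8 | 125/32, 63/16, 4 } = 249/64
g(BBBBRBBBRRB) = { 0, 1, 2, 3, 7/2, 15/4, 31/8, 249/64 | 125/32, 63/16, 4 } = 499/128
g(BBBBRBBBRRBB) = { 0, 1, 2, 3, 7/2, 15/4, 31/8, 249/64, 499/128 | 125/32, 63/16, 4 } = 999/256
g(BBBBRBBBRRBBB) = { 0, 1, 2, 3, 7/2, 15/4, 31/8, 249/64, 499/128, 999/256 | 125/32, 63/16, 4 } = 1999/512
g(BBBBRBBBRRBBBR) = { 0, 1, 2, 3, 7/2, 15/4, 31/8, 249/64, 499/128, 999/256 | 1999/512, 125/32, 63/16, 4 } = 3997/1024

3997/1024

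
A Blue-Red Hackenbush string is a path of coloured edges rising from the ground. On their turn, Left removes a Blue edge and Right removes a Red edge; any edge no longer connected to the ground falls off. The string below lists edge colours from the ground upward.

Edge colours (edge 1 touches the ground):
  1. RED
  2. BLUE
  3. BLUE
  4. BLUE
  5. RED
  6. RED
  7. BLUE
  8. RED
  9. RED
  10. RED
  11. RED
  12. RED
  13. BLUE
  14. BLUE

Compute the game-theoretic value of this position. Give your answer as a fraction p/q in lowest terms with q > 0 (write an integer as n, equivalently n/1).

-1785/8192

val(R) = { (no moves) | 0 } => -1
val(RB) = { -1 | 0 } => -1/2
val(RBB) = { -1, -1/2 | 0 } => -1/4
val(RBBB) = { -1, -1/2, -1/4 | 0 } => -1/8
val(RBBBR) = { -1, -1/2, -1/4 | -1/8, 0 } => -3/16
val(RBBBRR) = { -1, -1/2, -1/4 | -3/16, -1/8, 0 } => -7/32
val(RBBBRRB) = { -1, -1/2, -1/4, -7/32 | -3/16, -1/8, 0 } => -13/64
val(RBBBRRBR) = { -1, -1/2, -1/4, -7/32 | -13/64, -3/16, -1/8, 0 } => -27/128
val(RBBBRRBRR) = { -1, -1/2, -1/4, -7/32 | -27/128, -13/64, -3/16, -1/8, 0 } => -55/256
val(RBBBRRBRRR) = { -1, -1/2, -1/4, -7/32 | -55/256, -27/128, -13/64, -3/16, -1/8, 0 } => -111/512
val(RBBBRRBRRRR) = { -1, -1/2, -1/4, -7/32 | -111/512, -55/256, -27/128, -13/64, -3/16, -1/8, 0 } => -223/1024
val(RBBBRRBRRRRR) = { -1, -1/2, -1/4, -7/32 | -223/1024, -111/512, -55/256, -27/128, -13/64, -3/16, -1/8, 0 } => -447/2048
val(RBBBRRBRRRRRB) = { -1, -1/2, -1/4, -7/32, -447/2048 | -223/1024, -111/512, -55/256, -27/128, -13/64, -3/16, -1/8, 0 } => -893/4096
val(RBBBRRBRRRRRBB) = { -1, -1/2, -1/4, -7/32, -447/2048, -893/4096 | -223/1024, -111/512, -55/256, -27/128, -13/64, -3/16, -1/8, 0 } => -1785/8192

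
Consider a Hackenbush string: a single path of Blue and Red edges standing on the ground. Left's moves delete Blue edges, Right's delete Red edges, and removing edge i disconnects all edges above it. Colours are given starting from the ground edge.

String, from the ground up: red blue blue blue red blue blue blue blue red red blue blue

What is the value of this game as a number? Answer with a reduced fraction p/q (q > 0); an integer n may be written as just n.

-537/4096

edge 1 of 13 (red): { none | 0 } → -1
edge 2 of 13 (blue): { -1 | 0 } → -1/2
edge 3 of 13 (blue): { -1,-1/2 | 0 } → -1/4
edge 4 of 13 (blue): { -1,-1/2,-1/4 | 0 } → -1/8
edge 5 of 13 (red): { -1,-1/2,-1/4 | -1/8,0 } → -3/16
edge 6 of 13 (blue): { -1,-1/2,-1/4,-3/16 | -1/8,0 } → -5/32
edge 7 of 13 (blue): { -1,-1/2,-1/4,-3/16,-5/32 | -1/8,0 } → -9/64
edge 8 of 13 (blue): { -1,-1/2,-1/4,-3/16,-5/32,-9/64 | -1/8,0 } → -17/128
edge 9 of 13 (blue): { -1,-1/2,-1/4,-3/16,-5/32,-9/64,-17/128 | -1/8,0 } → -33/256
edge 10 of 13 (red): { -1,-1/2,-1/4,-3/16,-5/32,-9/64,-17/128 | -33/256,-1/8,0 } → -67/512
edge 11 of 13 (red): { -1,-1/2,-1/4,-3/16,-5/32,-9/64,-17/128 | -67/512,-33/256,-1/8,0 } → -135/1024
edge 12 of 13 (blue): { -1,-1/2,-1/4,-3/16,-5/32,-9/64,-17/128,-135/1024 | -67/512,-33/256,-1/8,0 } → -269/2048
edge 13 of 13 (blue): { -1,-1/2,-1/4,-3/16,-5/32,-9/64,-17/128,-135/1024,-269/2048 | -67/512,-33/256,-1/8,0 } → -537/4096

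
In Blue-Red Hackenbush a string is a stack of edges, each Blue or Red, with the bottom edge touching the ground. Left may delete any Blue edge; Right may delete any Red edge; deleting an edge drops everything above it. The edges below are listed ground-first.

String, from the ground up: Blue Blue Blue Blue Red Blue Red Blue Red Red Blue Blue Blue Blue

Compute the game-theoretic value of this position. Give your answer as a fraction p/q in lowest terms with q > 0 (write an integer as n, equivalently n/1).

3743/1024

g_1 [B]  L=[0]  R=[·]  so 1
g_2 [BB]  L=[0 1]  R=[·]  so 2
g_3 [BBB]  L=[0 1 2]  R=[·]  so 3
g_4 [BBBB]  L=[0 1 2 3]  R=[·]  so 4
g_5 [BBBBR]  L=[0 1 2 3]  R=[4]  so 7/2
g_6 [BBBBRB]  L=[0 1 2 3 7/2]  R=[4]  so 15/4
g_7 [BBBBRBR]  L=[0 1 2 3 7/2]  R=[15/4 4]  so 29/8
g_8 [BBBBRBRB]  L=[0 1 2 3 7/2 29/8]  R=[15/4 4]  so 59/16
g_9 [BBBBRBRBR]  L=[0 1 2 3 7/2 29/8]  R=[59/16 15/4 4]  so 117/32
g_10 [BBBBRBRBRR]  L=[0 1 2 3 7/2 29/8]  R=[117/32 59/16 15/4 4]  so 233/64
g_11 [BBBBRBRBRRB]  L=[0 1 2 3 7/2 29/8 233/64]  R=[117/32 59/16 15/4 4]  so 467/128
g_12 [BBBBRBRBRRBB]  L=[0 1 2 3 7/2 29/8 233/64 467/128]  R=[117/32 59/16 15/4 4]  so 935/256
g_13 [BBBBRBRBRRBBB]  L=[0 1 2 3 7/2 29/8 233/64 467/128 935/256]  R=[117/32 59/16 15/4 4]  so 1871/512
g_14 [BBBBRBRBRRBBBB]  L=[0 1 2 3 7/2 29/8 233/64 467/128 935/256 1871/512]  R=[117/32 59/16 15/4 4]  so 3743/1024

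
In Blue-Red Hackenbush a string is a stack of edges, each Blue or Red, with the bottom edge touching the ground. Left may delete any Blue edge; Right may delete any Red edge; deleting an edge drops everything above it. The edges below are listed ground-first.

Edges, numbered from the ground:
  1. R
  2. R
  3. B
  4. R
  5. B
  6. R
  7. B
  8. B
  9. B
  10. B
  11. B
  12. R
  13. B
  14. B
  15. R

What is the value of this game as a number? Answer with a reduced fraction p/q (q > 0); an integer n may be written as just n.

edge 1 of 15 (R): { (no moves) | 0 } — -1
edge 2 of 15 (R): { (no moves) | -1, 0 } — -2
edge 3 of 15 (B): { -2 | -1, 0 } — -3/2
edge 4 of 15 (R): { -2 | -3/2, -1, 0 } — -7/4
edge 5 of 15 (B): { -2, -7/4 | -3/2, -1, 0 } — -13/8
edge 6 of 15 (R): { -2, -7/4 | -13/8, -3/2, -1, 0 } — -27/16
edge 7 of 15 (B): { -2, -7/4, -27/16 | -13/8, -3/2, -1, 0 } — -53/32
edge 8 of 15 (B): { -2, -7/4, -27/16, -53/32 | -13/8, -3/2, -1, 0 } — -105/64
edge 9 of 15 (B): { -2, -7/4, -27/16, -53/32, -105/64 | -13/8, -3/2, -1, 0 } — -209/128
edge 10 of 15 (B): { -2, -7/4, -27/16, -53/32, -105/64, -209/128 | -13/8, -3/2, -1, 0 } — -417/256
edge 11 of 15 (B): { -2, -7/4, -27/16, -53/32, -105/64, -209/128, -417/256 | -13/8, -3/2, -1, 0 } — -833/512
edge 12 of 15 (R): { -2, -7/4, -27/16, -53/32, -105/64, -209/128, -417/256 | -833/512, -13/8, -3/2, -1, 0 } — -1667/1024
edge 13 of 15 (B): { -2, -7/4, -27/16, -53/32, -105/64, -209/128, -417/256, -1667/1024 | -833/512, -13/8, -3/2, -1, 0 } — -3333/2048
edge 14 of 15 (B): { -2, -7/4, -27/16, -53/32, -105/64, -209/128, -417/256, -1667/1024, -3333/2048 | -833/512, -13/8, -3/2, -1, 0 } — -6665/4096
edge 15 of 15 (R): { -2, -7/4, -27/16, -53/32, -105/64, -209/128, -417/256, -1667/1024, -3333/2048 | -6665/4096, -833/512, -13/8, -3/2, -1, 0 } — -13331/8192

-13331/8192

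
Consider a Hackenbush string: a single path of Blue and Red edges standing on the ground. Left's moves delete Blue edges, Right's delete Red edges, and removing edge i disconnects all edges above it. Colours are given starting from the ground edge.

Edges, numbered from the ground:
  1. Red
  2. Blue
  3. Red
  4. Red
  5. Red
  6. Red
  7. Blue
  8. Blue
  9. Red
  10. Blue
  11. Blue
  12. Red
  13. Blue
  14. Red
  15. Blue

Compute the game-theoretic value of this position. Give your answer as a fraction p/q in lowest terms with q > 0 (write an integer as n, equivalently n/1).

edge 1 of 15 (Red): {  | 0 } → -1
edge 2 of 15 (Blue): { -1 | 0 } → -1/2
edge 3 of 15 (Red): { -1 | -1/2,0 } → -3/4
edge 4 of 15 (Red): { -1 | -3/4,-1/2,0 } → -7/8
edge 5 of 15 (Red): { -1 | -7/8,-3/4,-1/2,0 } → -15/16
edge 6 of 15 (Red): { -1 | -15/16,-7/8,-3/4,-1/2,0 } → -31/32
edge 7 of 15 (Blue): { -1,-31/32 | -15/16,-7/8,-3/4,-1/2,0 } → -61/64
edge 8 of 15 (Blue): { -1,-31/32,-61/64 | -15/16,-7/8,-3/4,-1/2,0 } → -121/128
edge 9 of 15 (Red): { -1,-31/32,-61/64 | -121/128,-15/16,-7/8,-3/4,-1/2,0 } → -243/256
edge 10 of 15 (Blue): { -1,-31/32,-61/64,-243/256 | -121/128,-15/16,-7/8,-3/4,-1/2,0 } → -485/512
edge 11 of 15 (Blue): { -1,-31/32,-61/64,-243/256,-485/512 | -121/128,-15/16,-7/8,-3/4,-1/2,0 } → -969/1024
edge 12 of 15 (Red): { -1,-31/32,-61/64,-243/256,-485/512 | -969/1024,-121/128,-15/16,-7/8,-3/4,-1/2,0 } → -1939/2048
edge 13 of 15 (Blue): { -1,-31/32,-61/64,-243/256,-485/512,-1939/2048 | -969/1024,-121/128,-15/16,-7/8,-3/4,-1/2,0 } → -3877/4096
edge 14 of 15 (Red): { -1,-31/32,-61/64,-243/256,-485/512,-1939/2048 | -3877/4096,-969/1024,-121/128,-15/16,-7/8,-3/4,-1/2,0 } → -7755/8192
edge 15 of 15 (Blue): { -1,-31/32,-61/64,-243/256,-485/512,-1939/2048,-7755/8192 | -3877/4096,-969/1024,-121/128,-15/16,-7/8,-3/4,-1/2,0 } → -15509/16384

-15509/16384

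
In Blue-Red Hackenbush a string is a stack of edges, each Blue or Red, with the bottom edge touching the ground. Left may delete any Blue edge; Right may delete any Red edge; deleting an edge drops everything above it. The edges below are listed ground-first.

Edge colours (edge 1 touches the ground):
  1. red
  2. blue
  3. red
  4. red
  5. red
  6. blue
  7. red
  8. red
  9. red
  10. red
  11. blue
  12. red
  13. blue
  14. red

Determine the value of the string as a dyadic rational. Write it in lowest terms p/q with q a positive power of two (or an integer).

step 1: add red to get r; options L={ none } R={ 0 } = -1
step 2: add blue to get rb; options L={ -1 } R={ 0 } = -1/2
step 3: add red to get rbr; options L={ -1 } R={ -1/2,0 } = -3/4
step 4: add red to get rbrr; options L={ -1 } R={ -3/4,-1/2,0 } = -7/8
step 5: add red to get rbrrr; options L={ -1 } R={ -7/8,-3/4,-1/2,0 } = -15/16
step 6: add blue to get rbrrrb; options L={ -1,-15/16 } R={ -7/8,-3/4,-1/2,0 } = -29/32
step 7: add red to get rbrrrbr; options L={ -1,-15/16 } R={ -29/32,-7/8,-3/4,-1/2,0 } = -59/64
step 8: add red to get rbrrrbrr; options L={ -1,-15/16 } R={ -59/64,-29/32,-7/8,-3/4,-1/2,0 } = -119/128
step 9: add red to get rbrrrbrrr; options L={ -1,-15/16 } R={ -119/128,-59/64,-29/32,-7/8,-3/4,-1/2,0 } = -239/256
step 10: add red to get rbrrrbrrrr; options L={ -1,-15/16 } R={ -239/256,-119/128,-59/64,-29/32,-7/8,-3/4,-1/2,0 } = -479/512
step 11: add blue to get rbrrrbrrrrb; options L={ -1,-15/16,-479/512 } R={ -239/256,-119/128,-59/64,-29/32,-7/8,-3/4,-1/2,0 } = -957/1024
step 12: add red to get rbrrrbrrrrbr; options L={ -1,-15/16,-479/512 } R={ -957/1024,-239/256,-119/128,-59/64,-29/32,-7/8,-3/4,-1/2,0 } = -1915/2048
step 13: add blue to get rbrrrbrrrrbrb; options L={ -1,-15/16,-479/512,-1915/2048 } R={ -957/1024,-239/256,-119/128,-59/64,-29/32,-7/8,-3/4,-1/2,0 } = -3829/4096
step 14: add red to get rbrrrbrrrrbrbr; options L={ -1,-15/16,-479/512,-1915/2048 } R={ -3829/4096,-957/1024,-239/256,-119/128,-59/64,-29/32,-7/8,-3/4,-1/2,0 } = -7659/8192

-7659/8192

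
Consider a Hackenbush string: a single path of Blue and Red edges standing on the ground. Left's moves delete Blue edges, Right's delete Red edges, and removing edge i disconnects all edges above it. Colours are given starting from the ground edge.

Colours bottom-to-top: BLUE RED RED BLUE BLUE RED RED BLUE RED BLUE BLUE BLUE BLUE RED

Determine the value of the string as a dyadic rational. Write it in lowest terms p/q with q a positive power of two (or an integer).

Prefix values for BLUE RED RED BLUE BLUE RED RED BLUE RED BLUE BLUE BLUE BLUE RED via {L|R} + simplicity:
value(B) = { 0 |  } so 1
value(BR) = { 0 | 1 } so 1/2
value(BRR) = { 0 | 1/2 1 } so 1/4
value(BRRB) = { 0 1/4 | 1/2 1 } so 3/8
value(BRRBB) = { 0 1/4 3/8 | 1/2 1 } so 7/16
value(BRRBBR) = { 0 1/4 3/8 | 7/16 1/2 1 } so 13/32
value(BRRBBRR) = { 0 1/4 3/8 | 13/32 7/16 1/2 1 } so 25/64
value(BRRBBRRB) = { 0 1/4 3/8 25/64 | 13/32 7/16 1/2 1 } so 51/128
value(BRRBBRRBR) = { 0 1/4 3/8 25/64 | 51/128 13/32 7/16 1/2 1 } so 101/256
value(BRRBBRRBRB) = { 0 1/4 3/8 25/64 101/256 | 51/128 13/32 7/16 1/2 1 } so 203/512
value(BRRBBRRBRBB) = { 0 1/4 3/8 25/64 101/256 203/512 | 51/128 13/32 7/16 1/2 1 } so 407/1024
value(BRRBBRRBRBBB) = { 0 1/4 3/8 25/64 101/256 203/512 407/1024 | 51/128 13/32 7/16 1/2 1 } so 815/2048
value(BRRBBRRBRBBBB) = { 0 1/4 3/8 25/64 101/256 203/512 407/1024 815/2048 | 51/128 13/32 7/16 1/2 1 } so 1631/4096
value(BRRBBRRBRBBBBR) = { 0 1/4 3/8 25/64 101/256 203/512 407/1024 815/2048 | 1631/4096 51/128 13/32 7/16 1/2 1 } so 3261/8192

3261/8192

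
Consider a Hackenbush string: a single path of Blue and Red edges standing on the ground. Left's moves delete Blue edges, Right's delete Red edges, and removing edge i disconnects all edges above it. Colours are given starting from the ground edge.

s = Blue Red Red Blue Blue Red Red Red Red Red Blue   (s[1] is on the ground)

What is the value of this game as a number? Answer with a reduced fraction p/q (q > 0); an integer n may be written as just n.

387/1024

Recurse on prefixes of the 11-edge string Blue Red Red Blue Blue Red Red Red Red Red Blue:
step 1: add Blue to get B; options L={ 0 } R={ (no moves) } = 1
step 2: add Red to get BR; options L={ 0 } R={ 1 } = 1/2
step 3: add Red to get BRR; options L={ 0 } R={ 1/2, 1 } = 1/4
step 4: add Blue to get BRRB; options L={ 0, 1/4 } R={ 1/2, 1 } = 3/8
step 5: add Blue to get BRRBB; options L={ 0, 1/4, 3/8 } R={ 1/2, 1 } = 7/16
step 6: add Red to get BRRBBR; options L={ 0, 1/4, 3/8 } R={ 7/16, 1/2, 1 } = 13/32
step 7: add Red to get BRRBBRR; options L={ 0, 1/4, 3/8 } R={ 13/32, 7/16, 1/2, 1 } = 25/64
step 8: add Red to get BRRBBRRR; options L={ 0, 1/4, 3/8 } R={ 25/64, 13/32, 7/16, 1/2, 1 } = 49/128
step 9: add Red to get BRRBBRRRR; options L={ 0, 1/4, 3/8 } R={ 49/128, 25/64, 13/32, 7/16, 1/2, 1 } = 97/256
step 10: add Red to get BRRBBRRRRR; options L={ 0, 1/4, 3/8 } R={ 97/256, 49/128, 25/64, 13/32, 7/16, 1/2, 1 } = 193/512
step 11: add Blue to get BRRBBRRRRRB; options L={ 0, 1/4, 3/8, 193/512 } R={ 97/256, 49/128, 25/64, 13/32, 7/16, 1/2, 1 } = 387/1024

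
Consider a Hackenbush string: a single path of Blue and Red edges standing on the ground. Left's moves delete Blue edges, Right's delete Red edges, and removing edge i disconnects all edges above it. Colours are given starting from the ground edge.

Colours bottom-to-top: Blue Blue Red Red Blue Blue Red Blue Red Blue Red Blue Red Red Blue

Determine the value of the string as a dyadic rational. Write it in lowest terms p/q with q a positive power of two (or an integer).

11603/8192

step 1: add Blue to get B; options L={ 0 } R={ · } → 1
step 2: add Blue to get BB; options L={ 0; 1 } R={ · } → 2
step 3: add Red to get BBR; options L={ 0; 1 } R={ 2 } → 3/2
step 4: add Red to get BBRR; options L={ 0; 1 } R={ 3/2; 2 } → 5/4
step 5: add Blue to get BBRRB; options L={ 0; 1; 5/4 } R={ 3/2; 2 } → 11/8
step 6: add Blue to get BBRRBB; options L={ 0; 1; 5/4; 11/8 } R={ 3/2; 2 } → 23/16
step 7: add Red to get BBRRBBR; options L={ 0; 1; 5/4; 11/8 } R={ 23/16; 3/2; 2 } → 45/32
step 8: add Blue to get BBRRBBRB; options L={ 0; 1; 5/4; 11/8; 45/32 } R={ 23/16; 3/2; 2 } → 91/64
step 9: add Red to get BBRRBBRBR; options L={ 0; 1; 5/4; 11/8; 45/32 } R={ 91/64; 23/16; 3/2; 2 } → 181/128
step 10: add Blue to get BBRRBBRBRB; options L={ 0; 1; 5/4; 11/8; 45/32; 181/128 } R={ 91/64; 23/16; 3/2; 2 } → 363/256
step 11: add Red to get BBRRBBRBRBR; options L={ 0; 1; 5/4; 11/8; 45/32; 181/128 } R={ 363/256; 91/64; 23/16; 3/2; 2 } → 725/512
step 12: add Blue to get BBRRBBRBRBRB; options L={ 0; 1; 5/4; 11/8; 45/32; 181/128; 725/512 } R={ 363/256; 91/64; 23/16; 3/2; 2 } → 1451/1024
step 13: add Red to get BBRRBBRBRBRBR; options L={ 0; 1; 5/4; 11/8; 45/32; 181/128; 725/512 } R={ 1451/1024; 363/256; 91/64; 23/16; 3/2; 2 } → 2901/2048
step 14: add Red to get BBRRBBRBRBRBRR; options L={ 0; 1; 5/4; 11/8; 45/32; 181/128; 725/512 } R={ 2901/2048; 1451/1024; 363/256; 91/64; 23/16; 3/2; 2 } → 5801/4096
step 15: add Blue to get BBRRBBRBRBRBRRB; options L={ 0; 1; 5/4; 11/8; 45/32; 181/128; 725/512; 5801/4096 } R={ 2901/2048; 1451/1024; 363/256; 91/64; 23/16; 3/2; 2 } → 11603/8192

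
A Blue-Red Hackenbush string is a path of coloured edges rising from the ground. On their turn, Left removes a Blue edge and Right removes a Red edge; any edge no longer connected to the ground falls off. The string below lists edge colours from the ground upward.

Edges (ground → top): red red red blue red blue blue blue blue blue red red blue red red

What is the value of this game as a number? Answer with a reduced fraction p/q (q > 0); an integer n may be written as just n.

Recurse on prefixes of the 15-edge string red red red blue red blue blue blue blue blue red red blue red red:
val(r) = { (no moves) | 0 } = -1
val(rr) = { (no moves) | -1, 0 } = -2
val(rrr) = { (no moves) | -2, -1, 0 } = -3
val(rrrb) = { -3 | -2, -1, 0 } = -5/2
val(rrrbr) = { -3 | -5/2, -2, -1, 0 } = -11/4
val(rrrbrb) = { -3, -11/4 | -5/2, -2, -1, 0 } = -21/8
val(rrrbrbb) = { -3, -11/4, -21/8 | -5/2, -2, -1, 0 } = -41/16
val(rrrbrbbb) = { -3, -11/4, -21/8, -41/16 | -5/2, -2, -1, 0 } = -81/32
val(rrrbrbbbb) = { -3, -11/4, -21/8, -41/16, -81/32 | -5/2, -2, -1, 0 } = -161/64
val(rrrbrbbbbb) = { -3, -11/4, -21/8, -41/16, -81/32, -161/64 | -5/2, -2, -1, 0 } = -321/128
val(rrrbrbbbbbr) = { -3, -11/4, -21/8, -41/16, -81/32, -161/64 | -321/128, -5/2, -2, -1, 0 } = -643/256
val(rrrbrbbbbbrr) = { -3, -11/4, -21/8, -41/16, -81/32, -161/64 | -643/256, -321/128, -5/2, -2, -1, 0 } = -1287/512
val(rrrbrbbbbbrrb) = { -3, -11/4, -21/8, -41/16, -81/32, -161/64, -1287/512 | -643/256, -321/128, -5/2, -2, -1, 0 } = -2573/1024
val(rrrbrbbbbbrrbr) = { -3, -11/4, -21/8, -41/16, -81/32, -161/64, -1287/512 | -2573/1024, -643/256, -321/128, -5/2, -2, -1, 0 } = -5147/2048
val(rrrbrbbbbbrrbrr) = { -3, -11/4, -21/8, -41/16, -81/32, -161/64, -1287/512 | -5147/2048, -2573/1024, -643/256, -321/128, -5/2, -2, -1, 0 } = -10295/4096

-10295/4096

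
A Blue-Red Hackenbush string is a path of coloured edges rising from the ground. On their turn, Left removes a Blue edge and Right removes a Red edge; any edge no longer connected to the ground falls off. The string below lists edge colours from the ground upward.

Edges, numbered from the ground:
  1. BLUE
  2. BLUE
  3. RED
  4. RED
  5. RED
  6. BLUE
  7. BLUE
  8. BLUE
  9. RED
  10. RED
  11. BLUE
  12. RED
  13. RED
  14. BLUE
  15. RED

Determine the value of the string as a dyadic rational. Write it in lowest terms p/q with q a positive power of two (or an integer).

10021/8192

Recurse on prefixes of the 15-edge string BLUE BLUE RED RED RED BLUE BLUE BLUE RED RED BLUE RED RED BLUE RED:
step 1: add BLUE to get B; options L={ 0 } R={ — } → 1
step 2: add BLUE to get BB; options L={ 0,1 } R={ — } → 2
step 3: add RED to get BBR; options L={ 0,1 } R={ 2 } → 3/2
step 4: add RED to get BBRR; options L={ 0,1 } R={ 3/2,2 } → 5/4
step 5: add RED to get BBRRR; options L={ 0,1 } R={ 5/4,3/2,2 } → 9/8
step 6: add BLUE to get BBRRRB; options L={ 0,1,9/8 } R={ 5/4,3/2,2 } → 19/16
step 7: add BLUE to get BBRRRBB; options L={ 0,1,9/8,19/16 } R={ 5/4,3/2,2 } → 39/32
step 8: add BLUE to get BBRRRBBB; options L={ 0,1,9/8,19/16,39/32 } R={ 5/4,3/2,2 } → 79/64
step 9: add RED to get BBRRRBBBR; options L={ 0,1,9/8,19/16,39/32 } R={ 79/64,5/4,3/2,2 } → 157/128
step 10: add RED to get BBRRRBBBRR; options L={ 0,1,9/8,19/16,39/32 } R={ 157/128,79/64,5/4,3/2,2 } → 313/256
step 11: add BLUE to get BBRRRBBBRRB; options L={ 0,1,9/8,19/16,39/32,313/256 } R={ 157/128,79/64,5/4,3/2,2 } → 627/512
step 12: add RED to get BBRRRBBBRRBR; options L={ 0,1,9/8,19/16,39/32,313/256 } R={ 627/512,157/128,79/64,5/4,3/2,2 } → 1253/1024
step 13: add RED to get BBRRRBBBRRBRR; options L={ 0,1,9/8,19/16,39/32,313/256 } R={ 1253/1024,627/512,157/128,79/64,5/4,3/2,2 } → 2505/2048
step 14: add BLUE to get BBRRRBBBRRBRRB; options L={ 0,1,9/8,19/16,39/32,313/256,2505/2048 } R={ 1253/1024,627/512,157/128,79/64,5/4,3/2,2 } → 5011/4096
step 15: add RED to get BBRRRBBBRRBRRBR; options L={ 0,1,9/8,19/16,39/32,313/256,2505/2048 } R={ 5011/4096,1253/1024,627/512,157/128,79/64,5/4,3/2,2 } → 10021/8192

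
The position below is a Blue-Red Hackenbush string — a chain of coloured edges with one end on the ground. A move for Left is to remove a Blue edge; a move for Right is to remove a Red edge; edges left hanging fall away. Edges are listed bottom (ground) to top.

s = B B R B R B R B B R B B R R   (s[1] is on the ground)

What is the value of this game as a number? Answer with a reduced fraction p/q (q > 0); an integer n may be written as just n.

6873/4096

Prefix values for B B R B R B R B B R B B R R via {L|R} + simplicity:
g_1 [B]  L=[0]  R=[]  ⇒ 1
g_2 [BB]  L=[0, 1]  R=[]  ⇒ 2
g_3 [BBR]  L=[0, 1]  R=[2]  ⇒ 3/2
g_4 [BBRB]  L=[0, 1, 3/2]  R=[2]  ⇒ 7/4
g_5 [BBRBR]  L=[0, 1, 3/2]  R=[7/4, 2]  ⇒ 13/8
g_6 [BBRBRB]  L=[0, 1, 3/2, 13/8]  R=[7/4, 2]  ⇒ 27/16
g_7 [BBRBRBR]  L=[0, 1, 3/2, 13/8]  R=[27/16, 7/4, 2]  ⇒ 53/32
g_8 [BBRBRBRB]  L=[0, 1, 3/2, 13/8, 53/32]  R=[27/16, 7/4, 2]  ⇒ 107/64
g_9 [BBRBRBRBB]  L=[0, 1, 3/2, 13/8, 53/32, 107/64]  R=[27/16, 7/4, 2]  ⇒ 215/128
g_10 [BBRBRBRBBR]  L=[0, 1, 3/2, 13/8, 53/32, 107/64]  R=[215/128, 27/16, 7/4, 2]  ⇒ 429/256
g_11 [BBRBRBRBBRB]  L=[0, 1, 3/2, 13/8, 53/32, 107/64, 429/256]  R=[215/128, 27/16, 7/4, 2]  ⇒ 859/512
g_12 [BBRBRBRBBRBB]  L=[0, 1, 3/2, 13/8, 53/32, 107/64, 429/256, 859/512]  R=[215/128, 27/16, 7/4, 2]  ⇒ 1719/1024
g_13 [BBRBRBRBBRBBR]  L=[0, 1, 3/2, 13/8, 53/32, 107/64, 429/256, 859/512]  R=[1719/1024, 215/128, 27/16, 7/4, 2]  ⇒ 3437/2048
g_14 [BBRBRBRBBRBBRR]  L=[0, 1, 3/2, 13/8, 53/32, 107/64, 429/256, 859/512]  R=[3437/2048, 1719/1024, 215/128, 27/16, 7/4, 2]  ⇒ 6873/4096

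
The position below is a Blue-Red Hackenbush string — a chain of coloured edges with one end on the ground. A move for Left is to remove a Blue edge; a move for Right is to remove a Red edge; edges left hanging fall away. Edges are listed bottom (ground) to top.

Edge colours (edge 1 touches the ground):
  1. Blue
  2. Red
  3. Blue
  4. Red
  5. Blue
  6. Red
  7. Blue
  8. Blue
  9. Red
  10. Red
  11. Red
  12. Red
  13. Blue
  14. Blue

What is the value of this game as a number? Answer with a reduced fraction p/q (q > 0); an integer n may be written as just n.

5511/8192

Build value(s[:k]) for k = 1..14, string s = Blue Red Blue Red Blue Red Blue Blue Red Red Red Red Blue Blue.
1 of 14 · B · max L 0 · min R +∞ — 1
2 of 14 · BR · max L 0 · min R 1 — 1/2
3 of 14 · BRB · max L 1/2 · min R 1 — 3/4
4 of 14 · BRBR · max L 1/2 · min R 3/4 — 5/8
5 of 14 · BRBRB · max L 5/8 · min R 3/4 — 11/16
6 of 14 · BRBRBR · max L 5/8 · min R 11/16 — 21/32
7 of 14 · BRBRBRB · max L 21/32 · min R 11/16 — 43/64
8 of 14 · BRBRBRBB · max L 43/64 · min R 11/16 — 87/128
9 of 14 · BRBRBRBBR · max L 43/64 · min R 87/128 — 173/256
10 of 14 · BRBRBRBBRR · max L 43/64 · min R 173/256 — 345/512
11 of 14 · BRBRBRBBRRR · max L 43/64 · min R 345/512 — 689/1024
12 of 14 · BRBRBRBBRRRR · max L 43/64 · min R 689/1024 — 1377/2048
13 of 14 · BRBRBRBBRRRRB · max L 1377/2048 · min R 689/1024 — 2755/4096
14 of 14 · BRBRBRBBRRRRBB · max L 2755/4096 · min R 689/1024 — 5511/8192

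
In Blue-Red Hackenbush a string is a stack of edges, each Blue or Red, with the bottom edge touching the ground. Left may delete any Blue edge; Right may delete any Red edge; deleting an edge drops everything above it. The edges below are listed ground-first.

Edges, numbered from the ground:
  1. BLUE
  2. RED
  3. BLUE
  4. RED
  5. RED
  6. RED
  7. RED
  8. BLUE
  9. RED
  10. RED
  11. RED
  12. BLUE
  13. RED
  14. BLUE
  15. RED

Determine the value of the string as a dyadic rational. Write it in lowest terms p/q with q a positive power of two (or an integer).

Recurse on prefixes of the 15-edge string BLUE RED BLUE RED RED RED RED BLUE RED RED RED BLUE RED BLUE RED:
1 of 15 · B · max L 0 · min R +∞ => 1
2 of 15 · BR · max L 0 · min R 1 => 1/2
3 of 15 · BRB · max L 1/2 · min R 1 => 3/4
4 of 15 · BRBR · max L 1/2 · min R 3/4 => 5/8
5 of 15 · BRBRR · max L 1/2 · min R 5/8 => 9/16
6 of 15 · BRBRRR · max L 1/2 · min R 9/16 => 17/32
7 of 15 · BRBRRRR · max L 1/2 · min R 17/32 => 33/64
8 of 15 · BRBRRRRB · max L 33/64 · min R 17/32 => 67/128
9 of 15 · BRBRRRRBR · max L 33/64 · min R 67/128 => 133/256
10 of 15 · BRBRRRRBRR · max L 33/64 · min R 133/256 => 265/512
11 of 15 · BRBRRRRBRRR · max L 33/64 · min R 265/512 => 529/1024
12 of 15 · BRBRRRRBRRRB · max L 529/1024 · min R 265/512 => 1059/2048
13 of 15 · BRBRRRRBRRRBR · max L 529/1024 · min R 1059/2048 => 2117/4096
14 of 15 · BRBRRRRBRRRBRB · max L 2117/4096 · min R 1059/2048 => 4235/8192
15 of 15 · BRBRRRRBRRRBRBR · max L 2117/4096 · min R 4235/8192 => 8469/16384

8469/16384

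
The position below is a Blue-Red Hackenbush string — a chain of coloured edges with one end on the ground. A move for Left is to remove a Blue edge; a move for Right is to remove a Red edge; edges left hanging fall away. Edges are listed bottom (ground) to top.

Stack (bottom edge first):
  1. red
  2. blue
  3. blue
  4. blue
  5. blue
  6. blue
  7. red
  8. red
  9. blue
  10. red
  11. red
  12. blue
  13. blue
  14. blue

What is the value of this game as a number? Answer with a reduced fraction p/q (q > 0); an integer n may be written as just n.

-433/8192

edge 1 of 14 (red): { ∅ | 0 } -> -1
edge 2 of 14 (blue): { -1 | 0 } -> -1/2
edge 3 of 14 (blue): { -1, -1/2 | 0 } -> -1/4
edge 4 of 14 (blue): { -1, -1/2, -1/4 | 0 } -> -1/8
edge 5 of 14 (blue): { -1, -1/2, -1/4, -1/8 | 0 } -> -1/16
edge 6 of 14 (blue): { -1, -1/2, -1/4, -1/8, -1/16 | 0 } -> -1/32
edge 7 of 14 (red): { -1, -1/2, -1/4, -1/8, -1/16 | -1/32, 0 } -> -3/64
edge 8 of 14 (red): { -1, -1/2, -1/4, -1/8, -1/16 | -3/64, -1/32, 0 } -> -7/128
edge 9 of 14 (blue): { -1, -1/2, -1/4, -1/8, -1/16, -7/128 | -3/64, -1/32, 0 } -> -13/256
edge 10 of 14 (red): { -1, -1/2, -1/4, -1/8, -1/16, -7/128 | -13/256, -3/64, -1/32, 0 } -> -27/512
edge 11 of 14 (red): { -1, -1/2, -1/4, -1/8, -1/16, -7/128 | -27/512, -13/256, -3/64, -1/32, 0 } -> -55/1024
edge 12 of 14 (blue): { -1, -1/2, -1/4, -1/8, -1/16, -7/128, -55/1024 | -27/512, -13/256, -3/64, -1/32, 0 } -> -109/2048
edge 13 of 14 (blue): { -1, -1/2, -1/4, -1/8, -1/16, -7/128, -55/1024, -109/2048 | -27/512, -13/256, -3/64, -1/32, 0 } -> -217/4096
edge 14 of 14 (blue): { -1, -1/2, -1/4, -1/8, -1/16, -7/128, -55/1024, -109/2048, -217/4096 | -27/512, -13/256, -3/64, -1/32, 0 } -> -433/8192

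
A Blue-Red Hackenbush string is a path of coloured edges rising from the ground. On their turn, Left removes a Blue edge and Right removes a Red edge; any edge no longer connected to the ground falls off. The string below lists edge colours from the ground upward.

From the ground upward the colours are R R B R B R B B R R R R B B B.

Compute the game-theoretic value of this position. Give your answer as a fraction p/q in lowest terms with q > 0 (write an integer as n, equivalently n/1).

g_1 [R]  L=[∅]  R=[0]  gives -1
g_2 [RR]  L=[∅]  R=[-1, 0]  gives -2
g_3 [RRB]  L=[-2]  R=[-1, 0]  gives -3/2
g_4 [RRBR]  L=[-2]  R=[-3/2, -1, 0]  gives -7/4
g_5 [RRBRB]  L=[-2, -7/4]  R=[-3/2, -1, 0]  gives -13/8
g_6 [RRBRBR]  L=[-2, -7/4]  R=[-13/8, -3/2, -1, 0]  gives -27/16
g_7 [RRBRBRB]  L=[-2, -7/4, -27/16]  R=[-13/8, -3/2, -1, 0]  gives -53/32
g_8 [RRBRBRBB]  L=[-2, -7/4, -27/16, -53/32]  R=[-13/8, -3/2, -1, 0]  gives -105/64
g_9 [RRBRBRBBR]  L=[-2, -7/4, -27/16, -53/32]  R=[-105/64, -13/8, -3/2, -1, 0]  gives -211/128
g_10 [RRBRBRBBRR]  L=[-2, -7/4, -27/16, -53/32]  R=[-211/128, -105/64, -13/8, -3/2, -1, 0]  gives -423/256
g_11 [RRBRBRBBRRR]  L=[-2, -7/4, -27/16, -53/32]  R=[-423/256, -211/128, -105/64, -13/8, -3/2, -1, 0]  gives -847/512
g_12 [RRBRBRBBRRRR]  L=[-2, -7/4, -27/16, -53/32]  R=[-847/512, -423/256, -211/128, -105/64, -13/8, -3/2, -1, 0]  gives -1695/1024
g_13 [RRBRBRBBRRRRB]  L=[-2, -7/4, -27/16, -53/32, -1695/1024]  R=[-847/512, -423/256, -211/128, -105/64, -13/8, -3/2, -1, 0]  gives -3389/2048
g_14 [RRBRBRBBRRRRBB]  L=[-2, -7/4, -27/16, -53/32, -1695/1024, -3389/2048]  R=[-847/512, -423/256, -211/128, -105/64, -13/8, -3/2, -1, 0]  gives -6777/4096
g_15 [RRBRBRBBRRRRBBB]  L=[-2, -7/4, -27/16, -53/32, -1695/1024, -3389/2048, -6777/4096]  R=[-847/512, -423/256, -211/128, -105/64, -13/8, -3/2, -1, 0]  gives -13553/8192

-13553/8192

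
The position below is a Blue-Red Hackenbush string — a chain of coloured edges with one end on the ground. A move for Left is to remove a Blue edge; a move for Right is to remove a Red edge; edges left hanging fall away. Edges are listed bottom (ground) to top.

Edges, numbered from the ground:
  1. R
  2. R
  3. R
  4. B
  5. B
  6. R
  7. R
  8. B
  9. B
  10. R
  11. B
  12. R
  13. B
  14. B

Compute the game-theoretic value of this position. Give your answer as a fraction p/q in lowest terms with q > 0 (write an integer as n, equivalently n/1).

-4905/2048

Build val(s[:k]) for k = 1..14, string s = R R R B B R R B B R B R B B.
R: Left {  }, Right { 0 } => simplest -1
RR: Left {  }, Right { -1; 0 } => simplest -2
RRR: Left {  }, Right { -2; -1; 0 } => simplest -3
RRRB: Left { -3 }, Right { -2; -1; 0 } => simplest -5/2
RRRBB: Left { -3; -5/2 }, Right { -2; -1; 0 } => simplest -9/4
RRRBBR: Left { -3; -5/2 }, Right { -9/4; -2; -1; 0 } => simplest -19/8
RRRBBRR: Left { -3; -5/2 }, Right { -19/8; -9/4; -2; -1; 0 } => simplest -39/16
RRRBBRRB: Left { -3; -5/2; -39/16 }, Right { -19/8; -9/4; -2; -1; 0 } => simplest -77/32
RRRBBRRBB: Left { -3; -5/2; -39/16; -77/32 }, Right { -19/8; -9/4; -2; -1; 0 } => simplest -153/64
RRRBBRRBBR: Left { -3; -5/2; -39/16; -77/32 }, Right { -153/64; -19/8; -9/4; -2; -1; 0 } => simplest -307/128
RRRBBRRBBRB: Left { -3; -5/2; -39/16; -77/32; -307/128 }, Right { -153/64; -19/8; -9/4; -2; -1; 0 } => simplest -613/256
RRRBBRRBBRBR: Left { -3; -5/2; -39/16; -77/32; -307/128 }, Right { -613/256; -153/64; -19/8; -9/4; -2; -1; 0 } => simplest -1227/512
RRRBBRRBBRBRB: Left { -3; -5/2; -39/16; -77/32; -307/128; -1227/512 }, Right { -613/256; -153/64; -19/8; -9/4; -2; -1; 0 } => simplest -2453/1024
RRRBBRRBBRBRBB: Left { -3; -5/2; -39/16; -77/32; -307/128; -1227/512; -2453/1024 }, Right { -613/256; -153/64; -19/8; -9/4; -2; -1; 0 } => simplest -4905/2048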